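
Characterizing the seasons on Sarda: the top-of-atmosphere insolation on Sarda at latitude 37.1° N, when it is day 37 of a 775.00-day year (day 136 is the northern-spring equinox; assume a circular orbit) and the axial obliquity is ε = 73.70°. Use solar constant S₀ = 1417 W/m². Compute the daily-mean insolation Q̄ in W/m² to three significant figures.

Q̄ ≈ 36.6 W/m²

Solar longitude: λ_s = 360° × (37 − 136)/775.00 = -45.987°, i.e. -45.987° + 360° = 314.013°.
sin δ = sin 73.70° × sin 314.013° = -0.69028, so δ = -43.652°.
cos H₀ = −tan(+37.1°) tan(-43.652°) = 0.7215, H₀ = 0.7648 rad.
Bracket: H₀ sin φ sin δ + cos φ cos δ sin H₀ = 0.7648×0.60321×-0.69028 + 0.79758×0.72355×0.69240 = -0.318450 + 0.399576 = 0.081126.
Q̄ = (S₀/π) × [bracket] = (1417/π) × 0.081126 = 36.59 W/m².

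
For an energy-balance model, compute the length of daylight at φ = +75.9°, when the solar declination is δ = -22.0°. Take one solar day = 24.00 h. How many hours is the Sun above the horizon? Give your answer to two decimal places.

0.00 h

cos H₀ = −tan φ · tan δ = 1.6085 ≥ 1, so the Sun never rises (polar night) and H₀ = 0.
Daylight = 2H₀/(2π) × 24.00 h = (0.0000/π) × 24.00 = 0.00 h.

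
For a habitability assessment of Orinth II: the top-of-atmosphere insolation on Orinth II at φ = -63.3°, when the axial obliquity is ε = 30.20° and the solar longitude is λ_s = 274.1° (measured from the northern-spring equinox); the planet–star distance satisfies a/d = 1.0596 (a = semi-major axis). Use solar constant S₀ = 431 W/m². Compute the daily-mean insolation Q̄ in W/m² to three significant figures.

Solar declination: sin δ = sin ε · sin λ_s = sin 30.20° × sin 274.1° = -0.50173, so δ = -30.115°.
cos H₀ = −tan(-63.3°) tan(-30.115°) = -1.1532 ≤ −1 ⇒ polar day, H₀ = π.
Bracket: H₀ sin φ sin δ + cos φ cos δ sin H₀ = 3.1416×-0.89337×-0.50173 + 0.44932×0.86502×0.00000 = 1.408161 + 0.000000 = 1.408161.
Inverse-square distance factor (a/d)² = 1.0596² = 1.122752.
Q̄ = (S₀/π) × 1.122752 × [bracket] = (431/π) × 1.122752 × 1.408161 = 216.9 W/m².

Q̄ ≈ 217 W/m²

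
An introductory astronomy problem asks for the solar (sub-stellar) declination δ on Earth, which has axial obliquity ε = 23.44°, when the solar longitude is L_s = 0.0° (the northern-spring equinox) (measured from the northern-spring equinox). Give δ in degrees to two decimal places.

δ = +0.00°

sin δ = sin ε · sin L_s = sin 23.44° × sin 0.0° = 0.000000.
δ = arcsin(0.000000) = +0.00°.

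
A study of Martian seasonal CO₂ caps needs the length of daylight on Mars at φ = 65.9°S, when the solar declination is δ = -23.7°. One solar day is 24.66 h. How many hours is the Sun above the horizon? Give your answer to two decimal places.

cos H₀ = −tan φ · tan δ = −tan(-65.9°) × tan(-23.700°) = -0.9813, so H₀ = 2.9480 rad = 168.91°.
Daylight = 2H₀/(2π) × 24.66 h = (2.9480/π) × 24.66 = 23.14 h.

23.14 h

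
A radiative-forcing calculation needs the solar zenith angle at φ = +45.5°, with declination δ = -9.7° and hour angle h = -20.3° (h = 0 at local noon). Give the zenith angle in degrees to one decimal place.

θ_z = 58.1°

cos θ_z = sin φ sin δ + cos φ cos δ cos h = -0.120175 + 0.647977 = 0.527802.
θ_z = arccos(0.527802) = 58.1°.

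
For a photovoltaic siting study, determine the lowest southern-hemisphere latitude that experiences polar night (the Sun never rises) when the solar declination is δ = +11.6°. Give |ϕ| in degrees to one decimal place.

|ϕ| = 78.4°

Polar night requires cos h₀ = −tan ϕ tan δ ≥ 1, i.e. tan ϕ tan δ ≤ −1.
The boundary is |tan ϕ| · |tan δ| = 1, so |ϕ| = 90° − |δ| = 90° − 11.6° = 78.4° in the southern hemisphere.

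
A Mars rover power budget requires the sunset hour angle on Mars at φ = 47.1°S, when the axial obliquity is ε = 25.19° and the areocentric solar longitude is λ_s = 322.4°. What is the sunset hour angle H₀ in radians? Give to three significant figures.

H₀ = 1.86 rad

sin δ = sin 25.19° × sin 322.4° = -0.25969, so δ = -15.052°.
cos H₀ = −tan φ · tan δ = −tan(-47.1°) × tan(-15.052°) = -0.2894, so H₀ = 1.8644 rad = 106.82°.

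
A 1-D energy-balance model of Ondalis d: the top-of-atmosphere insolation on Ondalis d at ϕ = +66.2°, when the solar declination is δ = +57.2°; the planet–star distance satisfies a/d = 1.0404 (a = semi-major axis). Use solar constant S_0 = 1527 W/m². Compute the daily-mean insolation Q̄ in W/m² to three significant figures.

Q̄ ≈ 1.27e+03 W/m²

cos h₀ = −tan(+66.2°) tan(+57.200°) = -3.5182 ≤ −1 ⇒ polar day, h₀ = π.
Bracket: h₀ sin ϕ sin δ + cos ϕ cos δ sin h₀ = 3.1416×0.91496×0.84057 + 0.40355×0.54171×0.00000 = 2.416167 + 0.000000 = 2.416167.
Inverse-square distance factor (a/d)² = 1.0404² = 1.082432.
Q̄ = (S_0/π) × 1.082432 × [bracket] = (1527/π) × 1.082432 × 2.416167 = 1271 W/m².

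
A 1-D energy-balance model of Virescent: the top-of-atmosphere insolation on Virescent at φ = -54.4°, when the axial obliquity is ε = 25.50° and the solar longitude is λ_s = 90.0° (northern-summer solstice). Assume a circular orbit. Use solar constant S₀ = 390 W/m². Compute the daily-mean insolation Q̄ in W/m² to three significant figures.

Solar declination: sin δ = sin ε · sin λ_s = sin 25.50° × sin 90.0° = 0.43051, so δ = +25.500°.
cos H₀ = −tan(-54.4°) tan(+25.500°) = 0.6662, H₀ = 0.8417 rad.
Bracket: H₀ sin φ sin δ + cos φ cos δ sin H₀ = 0.8417×-0.81310×0.43051 + 0.58212×0.90259×0.74574 = -0.294635 + 0.391823 = 0.097188.
Q̄ = (S₀/π) × [bracket] = (390/π) × 0.097188 = 12.07 W/m².

Q̄ ≈ 12.1 W/m²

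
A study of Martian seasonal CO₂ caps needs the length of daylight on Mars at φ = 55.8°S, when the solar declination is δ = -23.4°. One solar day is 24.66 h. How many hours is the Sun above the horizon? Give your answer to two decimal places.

cos H₀ = −tan φ · tan δ = −tan(-55.8°) × tan(-23.400°) = -0.6368, so H₀ = 2.2611 rad = 129.55°.
Daylight = 2H₀/(2π) × 24.66 h = (2.2611/π) × 24.66 = 17.75 h.

17.75 h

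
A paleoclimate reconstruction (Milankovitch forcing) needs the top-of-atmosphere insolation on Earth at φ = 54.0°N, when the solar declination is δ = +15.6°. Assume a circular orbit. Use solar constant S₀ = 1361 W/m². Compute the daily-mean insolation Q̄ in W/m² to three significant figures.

Q̄ ≈ 412 W/m²

cos H₀ = −tan(+54.0°) tan(+15.600°) = -0.3843, H₀ = 1.9652 rad.
Bracket: H₀ sin φ sin δ + cos φ cos δ sin H₀ = 1.9652×0.80902×0.26892 + 0.58779×0.96316×0.92321 = 0.427552 + 0.522662 = 0.950214.
Q̄ = (S₀/π) × [bracket] = (1361/π) × 0.950214 = 411.7 W/m².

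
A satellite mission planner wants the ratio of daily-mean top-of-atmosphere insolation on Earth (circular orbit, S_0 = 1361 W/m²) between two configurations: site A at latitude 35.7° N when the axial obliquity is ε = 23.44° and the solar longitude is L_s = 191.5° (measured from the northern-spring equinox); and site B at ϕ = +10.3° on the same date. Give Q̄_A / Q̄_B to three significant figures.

Q̄_A / Q̄_B ≈ 0.770

— Configuration A (ϕ=+35.7°):
Solar declination: sin δ = sin ε · sin L_s = sin 23.44° × sin 191.5° = -0.07931, so δ = -4.549°.
cos h₀ = −tan(+35.7°) tan(-4.549°) = 0.0572, h₀ = 1.5136 rad.
Bracket: h₀ sin ϕ sin δ + cos ϕ cos δ sin h₀ = 1.5136×0.58354×-0.07931 + 0.81208×0.99685×0.99836 = -0.070050 + 0.808194 = 0.738144.
Q̄ = (S_0/π) × [bracket] = (1361/π) × 0.738144 = 319.78 W/m².
— Configuration B (ϕ=+10.3°):
cos h₀ = −tan(+10.3°) tan(-4.549°) = 0.0145, h₀ = 1.5563 rad.
Bracket: h₀ sin ϕ sin δ + cos ϕ cos δ sin h₀ = 1.5563×0.17880×-0.07931 + 0.98389×0.99685×0.99990 = -0.022069 + 0.980693 = 0.958624.
Q̄ = (S_0/π) × [bracket] = (1361/π) × 0.958624 = 415.29 W/m².
Ratio Q̄_A / Q̄_B = 319.78 / 415.29 = 0.7700.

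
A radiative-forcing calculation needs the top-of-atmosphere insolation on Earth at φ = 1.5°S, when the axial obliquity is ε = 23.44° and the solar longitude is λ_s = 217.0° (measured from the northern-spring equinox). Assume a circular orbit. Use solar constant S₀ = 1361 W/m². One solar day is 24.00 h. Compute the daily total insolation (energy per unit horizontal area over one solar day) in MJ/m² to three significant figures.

Solar declination: sin δ = sin ε · sin λ_s = sin 23.44° × sin 217.0° = -0.23940, so δ = -13.851°.
cos H₀ = −tan(-1.5°) tan(-13.851°) = -0.0065, H₀ = 1.5773 rad.
Bracket: H₀ sin φ sin δ + cos φ cos δ sin H₀ = 1.5773×-0.02618×-0.23940 + 0.99966×0.97092×0.99998 = 0.009886 + 0.970570 = 0.980456.
Q̄ = (S₀/π) × [bracket] = (1361/π) × 0.980456 = 424.75 W/m².
Daily total = Q̄ × 24.00 h × 3600 s/h = 424.75 × 24.00 × 3600 / 10⁶ = 36.70 MJ/m².

36.7 MJ/m²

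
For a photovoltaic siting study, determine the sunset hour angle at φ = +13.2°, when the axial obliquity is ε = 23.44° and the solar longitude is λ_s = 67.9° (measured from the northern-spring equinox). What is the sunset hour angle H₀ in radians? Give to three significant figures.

H₀ = 1.66 rad

Solar declination: sin δ = sin ε · sin λ_s = sin 23.44° × sin 67.9° = 0.36856, so δ = +21.627°.
cos H₀ = −tan φ · tan δ = −tan(+13.2°) × tan(+21.627°) = -0.0930, so H₀ = 1.6639 rad = 95.34°.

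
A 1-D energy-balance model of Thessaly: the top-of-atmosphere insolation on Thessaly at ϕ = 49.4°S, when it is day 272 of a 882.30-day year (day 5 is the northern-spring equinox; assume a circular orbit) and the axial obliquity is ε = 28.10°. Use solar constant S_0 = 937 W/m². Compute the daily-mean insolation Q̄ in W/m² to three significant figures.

Q̄ ≈ 45.5 W/m²

Solar longitude: L_s = 360° × (272 − 5)/882.30 = 108.943°.
sin δ = sin 28.10° × sin 108.943° = 0.44550, so δ = +26.456°.
cos h₀ = −tan(-49.4°) tan(+26.456°) = 0.5806, h₀ = 0.9514 rad.
Bracket: h₀ sin ϕ sin δ + cos ϕ cos δ sin h₀ = 0.9514×-0.75927×0.44550 + 0.65077×0.89528×0.81421 = -0.321816 + 0.474376 = 0.152560.
Q̄ = (S_0/π) × [bracket] = (937/π) × 0.152560 = 45.50 W/m².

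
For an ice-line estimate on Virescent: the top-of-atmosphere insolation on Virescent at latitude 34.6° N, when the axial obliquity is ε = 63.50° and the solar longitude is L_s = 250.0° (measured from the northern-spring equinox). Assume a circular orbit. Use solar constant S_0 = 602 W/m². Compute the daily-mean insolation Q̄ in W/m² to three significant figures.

Q̄ ≈ 0.00 W/m²

Solar declination: sin δ = sin ε · sin L_s = sin 63.50° × sin 250.0° = -0.84096, so δ = -57.242°.
cos h₀ = −tan(+34.6°) tan(-57.242°) = 1.0722 ≥ 1 ⇒ polar night, h₀ = 0 and Q̄ = 0.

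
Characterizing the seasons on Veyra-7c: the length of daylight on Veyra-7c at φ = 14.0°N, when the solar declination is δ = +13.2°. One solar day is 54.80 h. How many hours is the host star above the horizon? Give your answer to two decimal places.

28.42 h

cos H₀ = −tan φ · tan δ = −tan(+14.0°) × tan(+13.200°) = -0.0585, so H₀ = 1.6293 rad = 93.35°.
Daylight = 2H₀/(2π) × 54.80 h = (1.6293/π) × 54.80 = 28.42 h.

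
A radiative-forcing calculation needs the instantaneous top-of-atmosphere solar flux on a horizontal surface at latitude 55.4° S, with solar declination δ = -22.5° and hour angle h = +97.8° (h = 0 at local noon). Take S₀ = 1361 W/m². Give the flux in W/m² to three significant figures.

cos θ_z = sin φ sin δ + cos φ cos δ cos h = 0.315001 + -0.071199 = 0.243802.
Flux = S₀ · cos θ_z = 1361 × 0.243802 = 331.8 W/m².

332 W/m²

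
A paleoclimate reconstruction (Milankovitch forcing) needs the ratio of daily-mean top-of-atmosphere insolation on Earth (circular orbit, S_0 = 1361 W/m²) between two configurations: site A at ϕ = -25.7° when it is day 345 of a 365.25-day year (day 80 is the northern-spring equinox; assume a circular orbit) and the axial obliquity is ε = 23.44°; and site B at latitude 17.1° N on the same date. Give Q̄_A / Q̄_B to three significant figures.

Q̄_A / Q̄_B ≈ 1.58

— Configuration A (ϕ=-25.7°):
Solar longitude: L_s = 360° × (345 − 80)/365.25 = 261.191°.
sin δ = sin 23.44° × sin 261.191° = -0.39310, so δ = -23.147°.
cos h₀ = −tan(-25.7°) tan(-23.147°) = -0.2057, h₀ = 1.7780 rad.
Bracket: h₀ sin ϕ sin δ + cos ϕ cos δ sin h₀ = 1.7780×-0.43366×-0.39310 + 0.90108×0.91950×0.97861 = 0.303099 + 0.810821 = 1.113920.
Q̄ = (S_0/π) × [bracket] = (1361/π) × 1.113920 = 482.57 W/m².
— Configuration B (ϕ=+17.1°):
cos h₀ = −tan(+17.1°) tan(-23.147°) = 0.1315, h₀ = 1.4389 rad.
Bracket: h₀ sin ϕ sin δ + cos ϕ cos δ sin h₀ = 1.4389×0.29404×-0.39310 + 0.95579×0.91950×0.99131 = -0.166318 + 0.871212 = 0.704894.
Q̄ = (S_0/π) × [bracket] = (1361/π) × 0.704894 = 305.37 W/m².
Ratio Q̄_A / Q̄_B = 482.57 / 305.37 = 1.580.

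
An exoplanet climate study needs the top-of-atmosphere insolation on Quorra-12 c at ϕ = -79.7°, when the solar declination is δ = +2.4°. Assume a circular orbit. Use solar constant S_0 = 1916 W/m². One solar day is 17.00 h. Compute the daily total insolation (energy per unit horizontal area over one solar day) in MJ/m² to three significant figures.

cos h₀ = −tan(-79.7°) tan(+2.400°) = 0.2306, h₀ = 1.3381 rad.
Bracket: h₀ sin ϕ sin δ + cos ϕ cos δ sin h₀ = 1.3381×-0.98389×0.04188 + 0.17880×0.99912×0.97304 = -0.055137 + 0.173826 = 0.118689.
Q̄ = (S_0/π) × [bracket] = (1916/π) × 0.118689 = 72.386 W/m².
Daily total = Q̄ × 17.00 h × 3600 s/h = 72.386 × 17.00 × 3600 / 10⁶ = 4.430 MJ/m².

4.43 MJ/m²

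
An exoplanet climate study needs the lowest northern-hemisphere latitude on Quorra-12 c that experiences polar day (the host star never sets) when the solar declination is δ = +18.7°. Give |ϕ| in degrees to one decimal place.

Polar day requires cos h₀ = −tan ϕ tan δ ≤ −1, i.e. tan ϕ tan δ ≥ 1.
The boundary is |tan ϕ| · |tan δ| = 1, so |ϕ| = 90° − |δ| = 90° − 18.7° = 71.3° in the northern hemisphere.

|ϕ| = 71.3°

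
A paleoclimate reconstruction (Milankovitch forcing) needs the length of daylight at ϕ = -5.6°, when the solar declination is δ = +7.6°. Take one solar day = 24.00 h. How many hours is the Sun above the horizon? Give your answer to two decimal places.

11.90 h

cos h₀ = −tan ϕ · tan δ = −tan(-5.6°) × tan(+7.600°) = 0.0131, so h₀ = 1.5577 rad = 89.25°.
Daylight = 2h₀/(2π) × 24.00 h = (1.5577/π) × 24.00 = 11.90 h.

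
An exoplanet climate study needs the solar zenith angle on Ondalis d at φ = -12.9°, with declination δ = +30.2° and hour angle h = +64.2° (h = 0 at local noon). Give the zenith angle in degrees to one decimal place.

cos θ_z = sin φ sin δ + cos φ cos δ cos h = -0.112299 + 0.366665 = 0.254366.
θ_z = arccos(0.254366) = 75.3°.

θ_z = 75.3°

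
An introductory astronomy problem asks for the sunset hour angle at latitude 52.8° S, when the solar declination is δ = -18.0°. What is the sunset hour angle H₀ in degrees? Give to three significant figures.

cos H₀ = −tan φ · tan δ = −tan(-52.8°) × tan(-18.000°) = -0.4281, so H₀ = 2.0131 rad = 115.34°.

H₀ = 115°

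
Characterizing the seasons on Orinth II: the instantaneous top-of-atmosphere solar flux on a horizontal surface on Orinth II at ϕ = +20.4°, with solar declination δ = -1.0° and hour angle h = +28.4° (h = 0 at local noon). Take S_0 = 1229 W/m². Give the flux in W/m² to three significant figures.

1.01e+03 W/m²

cos θ_z = sin ϕ sin δ + cos ϕ cos δ cos h = -0.006083 + 0.824353 = 0.818270.
Flux = S_0 · cos θ_z = 1229 × 0.818270 = 1006 W/m².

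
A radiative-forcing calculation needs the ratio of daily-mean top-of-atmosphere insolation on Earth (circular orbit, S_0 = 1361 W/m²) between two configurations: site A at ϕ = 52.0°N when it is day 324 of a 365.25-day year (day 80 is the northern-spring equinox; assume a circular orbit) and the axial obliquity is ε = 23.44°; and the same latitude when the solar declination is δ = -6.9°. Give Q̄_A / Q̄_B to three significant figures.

— Configuration A (ϕ=+52.0°):
Solar longitude: L_s = 360° × (324 − 80)/365.25 = 240.493°.
sin δ = sin 23.44° × sin 240.493° = -0.34619, so δ = -20.255°.
cos h₀ = −tan(+52.0°) tan(-20.255°) = 0.4723, h₀ = 1.0789 rad.
Bracket: h₀ sin ϕ sin δ + cos ϕ cos δ sin h₀ = 1.0789×0.78801×-0.34619 + 0.61566×0.93816×0.88143 = -0.294325 + 0.509103 = 0.214778.
Q̄ = (S_0/π) × [bracket] = (1361/π) × 0.214778 = 93.046 W/m².
— Configuration B (ϕ=+52.0°):
cos h₀ = −tan(+52.0°) tan(-6.900°) = 0.1549, h₀ = 1.4153 rad.
Bracket: h₀ sin ϕ sin δ + cos ϕ cos δ sin h₀ = 1.4153×0.78801×-0.12014 + 0.61566×0.99276×0.98793 = -0.133989 + 0.603825 = 0.469836.
Q̄ = (S_0/π) × [bracket] = (1361/π) × 0.469836 = 203.54 W/m².
Ratio Q̄_A / Q̄_B = 93.046 / 203.54 = 0.4571.

Q̄_A / Q̄_B ≈ 0.457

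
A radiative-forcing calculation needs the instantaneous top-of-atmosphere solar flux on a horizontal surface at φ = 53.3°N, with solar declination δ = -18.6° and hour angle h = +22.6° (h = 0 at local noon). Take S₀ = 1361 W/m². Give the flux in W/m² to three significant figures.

cos θ_z = sin φ sin δ + cos φ cos δ cos h = -0.255734 + 0.522916 = 0.267182.
Flux = S₀ · cos θ_z = 1361 × 0.267182 = 363.6 W/m².

364 W/m²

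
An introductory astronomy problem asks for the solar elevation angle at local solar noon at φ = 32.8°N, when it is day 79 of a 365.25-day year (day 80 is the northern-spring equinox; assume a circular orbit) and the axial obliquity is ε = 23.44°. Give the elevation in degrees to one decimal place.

56.8°

Solar longitude: λ_s = 360° × (79 − 80)/365.25 = -0.986°, i.e. -0.986° + 360° = 359.014°.
sin δ = sin 23.44° × sin 359.014° = -0.00684, so δ = -0.392°.
At local noon the hour angle is zero, so the zenith angle equals |φ − δ| = |+32.8° − (-0.392°)| = 33.192°.
Elevation = 90° − 33.192° = 56.8°.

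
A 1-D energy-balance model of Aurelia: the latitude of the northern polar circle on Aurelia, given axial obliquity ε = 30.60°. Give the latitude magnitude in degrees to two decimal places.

59.40°

The polar circle is the lowest latitude that experiences at least one full rotation of continuous daylight at the northern-summer solstice; it lies at |φ| = 90° − ε = 90° − 30.60° = 59.40°.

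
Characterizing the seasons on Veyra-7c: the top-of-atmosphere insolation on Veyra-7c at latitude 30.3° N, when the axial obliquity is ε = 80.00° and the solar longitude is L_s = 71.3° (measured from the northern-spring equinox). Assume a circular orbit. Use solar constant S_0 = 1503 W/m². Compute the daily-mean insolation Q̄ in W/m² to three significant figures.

Q̄ ≈ 707 W/m²

Solar declination: sin δ = sin ε · sin L_s = sin 80.00° × sin 71.3° = 0.93282, so δ = +68.879°.
cos h₀ = −tan(+30.3°) tan(+68.879°) = -1.5127 ≤ −1 ⇒ polar day, h₀ = π.
Bracket: h₀ sin ϕ sin δ + cos ϕ cos δ sin h₀ = 3.1416×0.50453×0.93282 + 0.86340×0.36034×0.00000 = 1.478549 + 0.000000 = 1.478549.
Q̄ = (S_0/π) × [bracket] = (1503/π) × 1.478549 = 707.4 W/m².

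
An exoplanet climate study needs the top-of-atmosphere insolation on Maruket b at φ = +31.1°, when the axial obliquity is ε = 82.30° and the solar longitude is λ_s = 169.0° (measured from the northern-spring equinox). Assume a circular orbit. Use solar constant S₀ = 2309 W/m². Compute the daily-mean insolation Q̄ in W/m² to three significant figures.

Solar declination: sin δ = sin ε · sin λ_s = sin 82.30° × sin 169.0° = 0.18909, so δ = +10.900°.
cos H₀ = −tan(+31.1°) tan(+10.900°) = -0.1162, H₀ = 1.6872 rad.
Bracket: H₀ sin φ sin δ + cos φ cos δ sin H₀ = 1.6872×0.51653×0.18909 + 0.85627×0.98196×0.99323 = 0.164790 + 0.835131 = 0.999921.
Q̄ = (S₀/π) × [bracket] = (2309/π) × 0.999921 = 734.9 W/m².

Q̄ ≈ 735 W/m²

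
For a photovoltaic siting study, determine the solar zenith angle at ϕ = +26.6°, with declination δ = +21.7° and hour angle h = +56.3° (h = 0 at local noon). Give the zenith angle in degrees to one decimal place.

θ_z = 51.2°

cos θ_z = sin ϕ sin δ + cos ϕ cos δ cos h = 0.165557 + 0.460958 = 0.626515.
θ_z = arccos(0.626515) = 51.2°.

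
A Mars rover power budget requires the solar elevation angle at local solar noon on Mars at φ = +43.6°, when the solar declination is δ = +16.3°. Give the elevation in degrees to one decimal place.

At local noon the hour angle is zero, so the zenith angle equals |φ − δ| = |+43.6° − (+16.300°)| = 27.300°.
Elevation = 90° − 27.300° = 62.7°.

62.7°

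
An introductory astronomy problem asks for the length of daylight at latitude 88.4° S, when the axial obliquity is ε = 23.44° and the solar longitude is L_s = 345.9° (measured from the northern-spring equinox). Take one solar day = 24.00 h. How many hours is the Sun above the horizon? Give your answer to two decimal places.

Solar declination: sin δ = sin ε · sin L_s = sin 23.44° × sin 345.9° = -0.09691, so δ = -5.561°.
Sunrise equation: cos h₀ = −tan ϕ · tan δ = -3.4857 ≤ −1, so the Sun never sets (polar day) and h₀ = π.
Daylight = 2h₀/(2π) × 24.00 h = (3.1416/π) × 24.00 = 24.00 h.

24.00 h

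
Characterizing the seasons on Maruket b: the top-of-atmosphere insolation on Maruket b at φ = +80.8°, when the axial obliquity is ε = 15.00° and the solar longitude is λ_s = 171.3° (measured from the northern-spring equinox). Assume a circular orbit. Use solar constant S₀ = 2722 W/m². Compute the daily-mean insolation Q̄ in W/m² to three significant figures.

Solar declination: sin δ = sin ε · sin λ_s = sin 15.00° × sin 171.3° = 0.03915, so δ = +2.244°.
cos H₀ = −tan(+80.8°) tan(+2.244°) = -0.2419, H₀ = 1.8151 rad.
Bracket: H₀ sin φ sin δ + cos φ cos δ sin H₀ = 1.8151×0.98714×0.03915 + 0.15988×0.99923×0.97030 = 0.070147 + 0.155012 = 0.225159.
Q̄ = (S₀/π) × [bracket] = (2722/π) × 0.225159 = 195.1 W/m².

Q̄ ≈ 195 W/m²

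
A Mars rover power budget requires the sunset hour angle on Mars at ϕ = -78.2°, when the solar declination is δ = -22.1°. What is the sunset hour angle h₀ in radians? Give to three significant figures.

Sunrise equation: cos h₀ = −tan ϕ · tan δ = -1.9437 ≤ −1, so the Sun never sets (polar day) and h₀ = π.

h₀ = 3.14 rad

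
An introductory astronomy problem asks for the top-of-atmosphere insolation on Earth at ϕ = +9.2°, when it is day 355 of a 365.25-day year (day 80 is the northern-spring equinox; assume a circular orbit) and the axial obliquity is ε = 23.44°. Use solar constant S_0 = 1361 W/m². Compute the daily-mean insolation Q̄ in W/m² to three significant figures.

Q̄ ≈ 350 W/m²

Solar longitude: L_s = 360° × (355 − 80)/365.25 = 271.047°.
sin δ = sin 23.44° × sin 271.047° = -0.39772, so δ = -23.436°.
cos h₀ = −tan(+9.2°) tan(-23.436°) = 0.0702, h₀ = 1.5005 rad.
Bracket: h₀ sin ϕ sin δ + cos ϕ cos δ sin h₀ = 1.5005×0.15988×-0.39772 + 0.98714×0.91751×0.99753 = -0.095413 + 0.903474 = 0.808061.
Q̄ = (S_0/π) × [bracket] = (1361/π) × 0.808061 = 350.1 W/m².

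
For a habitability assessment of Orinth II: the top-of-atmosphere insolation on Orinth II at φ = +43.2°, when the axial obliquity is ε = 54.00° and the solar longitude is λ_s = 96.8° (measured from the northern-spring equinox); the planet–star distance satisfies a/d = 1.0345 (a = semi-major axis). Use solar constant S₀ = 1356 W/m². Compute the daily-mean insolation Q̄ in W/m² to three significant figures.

Solar declination: sin δ = sin ε · sin λ_s = sin 54.00° × sin 96.8° = 0.80333, so δ = +53.449°.
cos H₀ = −tan(+43.2°) tan(+53.449°) = -1.2667 ≤ −1 ⇒ polar day, H₀ = π.
Bracket: H₀ sin φ sin δ + cos φ cos δ sin H₀ = 3.1416×0.68455×0.80333 + 0.72897×0.59554×0.00000 = 1.727627 + 0.000000 = 1.727627.
Inverse-square distance factor (a/d)² = 1.0345² = 1.070190.
Q̄ = (S₀/π) × 1.070190 × [bracket] = (1356/π) × 1.070190 × 1.727627 = 798.0 W/m².

Q̄ ≈ 798 W/m²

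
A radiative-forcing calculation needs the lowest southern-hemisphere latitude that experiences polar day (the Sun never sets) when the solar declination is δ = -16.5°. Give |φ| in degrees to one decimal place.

|φ| = 73.5°

Polar day requires cos H₀ = −tan φ tan δ ≤ −1, i.e. tan φ tan δ ≥ 1.
The boundary is |tan φ| · |tan δ| = 1, so |φ| = 90° − |δ| = 90° − 16.5° = 73.5° in the southern hemisphere.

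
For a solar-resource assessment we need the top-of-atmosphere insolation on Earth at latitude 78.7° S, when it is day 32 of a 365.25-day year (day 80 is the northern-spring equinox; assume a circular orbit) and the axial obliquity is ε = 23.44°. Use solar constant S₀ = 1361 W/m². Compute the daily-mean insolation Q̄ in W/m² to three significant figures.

Solar longitude: λ_s = 360° × (32 − 80)/365.25 = -47.310°, i.e. -47.310° + 360° = 312.690°.
sin δ = sin 23.44° × sin 312.690° = -0.29239, so δ = -17.001°.
cos H₀ = −tan(-78.7°) tan(-17.001°) = -1.5301 ≤ −1 ⇒ polar day, H₀ = π.
Bracket: H₀ sin φ sin δ + cos φ cos δ sin H₀ = 3.1416×-0.98061×-0.29239 + 0.19595×0.95630×0.00000 = 0.900761 + 0.000000 = 0.900761.
Q̄ = (S₀/π) × [bracket] = (1361/π) × 0.900761 = 390.2 W/m².

Q̄ ≈ 390 W/m²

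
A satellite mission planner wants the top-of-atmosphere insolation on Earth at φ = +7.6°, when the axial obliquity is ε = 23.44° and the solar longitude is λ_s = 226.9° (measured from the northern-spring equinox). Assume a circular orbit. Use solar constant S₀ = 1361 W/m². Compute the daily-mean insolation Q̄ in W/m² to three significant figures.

Q̄ ≈ 385 W/m²

Solar declination: sin δ = sin ε · sin λ_s = sin 23.44° × sin 226.9° = -0.29045, so δ = -16.885°.
cos H₀ = −tan(+7.6°) tan(-16.885°) = 0.0405, H₀ = 1.5303 rad.
Bracket: H₀ sin φ sin δ + cos φ cos δ sin H₀ = 1.5303×0.13226×-0.29045 + 0.99122×0.95689×0.99918 = -0.058786 + 0.947711 = 0.888925.
Q̄ = (S₀/π) × [bracket] = (1361/π) × 0.888925 = 385.1 W/m².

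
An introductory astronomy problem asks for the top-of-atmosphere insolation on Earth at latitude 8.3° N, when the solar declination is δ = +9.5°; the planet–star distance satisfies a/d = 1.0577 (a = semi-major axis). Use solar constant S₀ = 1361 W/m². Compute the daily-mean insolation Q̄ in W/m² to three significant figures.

Q̄ ≈ 491 W/m²

cos H₀ = −tan(+8.3°) tan(+9.500°) = -0.0244, H₀ = 1.5952 rad.
Bracket: H₀ sin φ sin δ + cos φ cos δ sin H₀ = 1.5952×0.14436×0.16505 + 0.98953×0.98629×0.99970 = 0.038008 + 0.975671 = 1.013679.
Inverse-square distance factor (a/d)² = 1.0577² = 1.118729.
Q̄ = (S₀/π) × 1.118729 × [bracket] = (1361/π) × 1.118729 × 1.013679 = 491.3 W/m².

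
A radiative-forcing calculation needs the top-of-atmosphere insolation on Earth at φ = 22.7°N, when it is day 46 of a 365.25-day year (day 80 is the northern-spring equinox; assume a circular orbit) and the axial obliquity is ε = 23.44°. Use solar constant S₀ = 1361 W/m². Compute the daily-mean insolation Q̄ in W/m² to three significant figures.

Q̄ ≈ 334 W/m²

Solar longitude: λ_s = 360° × (46 − 80)/365.25 = -33.511°, i.e. -33.511° + 360° = 326.489°.
sin δ = sin 23.44° × sin 326.489° = -0.21962, so δ = -12.687°.
cos H₀ = −tan(+22.7°) tan(-12.687°) = 0.0942, H₀ = 1.4765 rad.
Bracket: H₀ sin φ sin δ + cos φ cos δ sin H₀ = 1.4765×0.38591×-0.21962 + 0.92254×0.97559×0.99556 = -0.125139 + 0.896025 = 0.770886.
Q̄ = (S₀/π) × [bracket] = (1361/π) × 0.770886 = 334.0 W/m².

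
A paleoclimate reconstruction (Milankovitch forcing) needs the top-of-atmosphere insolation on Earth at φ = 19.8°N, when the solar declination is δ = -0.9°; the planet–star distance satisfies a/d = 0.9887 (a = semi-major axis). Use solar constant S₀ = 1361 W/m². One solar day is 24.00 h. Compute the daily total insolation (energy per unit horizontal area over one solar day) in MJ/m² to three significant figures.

34.1 MJ/m²

cos H₀ = −tan(+19.8°) tan(-0.900°) = 0.0057, H₀ = 1.5651 rad.
Bracket: H₀ sin φ sin δ + cos φ cos δ sin H₀ = 1.5651×0.33874×-0.01571 + 0.94088×0.99988×0.99998 = -0.008329 + 0.940748 = 0.932419.
Inverse-square distance factor (a/d)² = 0.9887² = 0.977528.
Q̄ = (S₀/π) × 0.977528 × [bracket] = (1361/π) × 0.977528 × 0.932419 = 394.86 W/m².
Daily total = Q̄ × 24.00 h × 3600 s/h = 394.86 × 24.00 × 3600 / 10⁶ = 34.12 MJ/m².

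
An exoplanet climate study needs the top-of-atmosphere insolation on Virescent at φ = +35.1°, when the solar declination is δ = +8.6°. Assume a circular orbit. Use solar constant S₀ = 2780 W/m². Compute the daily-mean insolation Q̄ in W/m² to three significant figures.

Q̄ ≈ 839 W/m²

cos H₀ = −tan(+35.1°) tan(+8.600°) = -0.1063, H₀ = 1.6773 rad.
Bracket: H₀ sin φ sin δ + cos φ cos δ sin H₀ = 1.6773×0.57501×0.14954 + 0.81815×0.98876×0.99434 = 0.144226 + 0.804375 = 0.948601.
Q̄ = (S₀/π) × [bracket] = (2780/π) × 0.948601 = 839.4 W/m².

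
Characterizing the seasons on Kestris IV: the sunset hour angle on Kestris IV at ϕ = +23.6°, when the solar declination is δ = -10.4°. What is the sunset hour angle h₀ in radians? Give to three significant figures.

h₀ = 1.49 rad

cos h₀ = −tan ϕ · tan δ = −tan(+23.6°) × tan(-10.400°) = 0.0802, so h₀ = 1.4905 rad = 85.40°.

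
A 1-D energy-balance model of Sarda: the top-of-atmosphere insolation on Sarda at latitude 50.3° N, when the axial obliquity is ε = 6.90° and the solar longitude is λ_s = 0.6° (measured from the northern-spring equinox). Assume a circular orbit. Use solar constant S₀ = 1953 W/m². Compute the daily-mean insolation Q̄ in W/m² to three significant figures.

Q̄ ≈ 398 W/m²

Solar declination: sin δ = sin ε · sin λ_s = sin 6.90° × sin 0.6° = 0.00126, so δ = +0.072°.
cos H₀ = −tan(+50.3°) tan(+0.072°) = -0.0015, H₀ = 1.5723 rad.
Bracket: H₀ sin φ sin δ + cos φ cos δ sin H₀ = 1.5723×0.76940×0.00126 + 0.63877×1.00000×1.00000 = 0.001524 + 0.638770 = 0.640294.
Q̄ = (S₀/π) × [bracket] = (1953/π) × 0.640294 = 398.0 W/m².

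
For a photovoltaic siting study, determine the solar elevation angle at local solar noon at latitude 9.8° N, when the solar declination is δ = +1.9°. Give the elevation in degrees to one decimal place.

82.1°

At local noon the hour angle is zero, so the zenith angle equals |φ − δ| = |+9.8° − (+1.900°)| = 7.900°.
Elevation = 90° − 7.900° = 82.1°.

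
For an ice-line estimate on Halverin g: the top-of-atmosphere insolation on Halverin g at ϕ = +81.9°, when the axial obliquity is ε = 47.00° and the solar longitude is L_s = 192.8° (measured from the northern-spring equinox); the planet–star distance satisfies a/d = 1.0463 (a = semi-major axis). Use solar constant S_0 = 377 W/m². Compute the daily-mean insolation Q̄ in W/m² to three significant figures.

Q̄ ≈ 0.00 W/m²

Solar declination: sin δ = sin ε · sin L_s = sin 47.00° × sin 192.8° = -0.16203, so δ = -9.325°.
cos h₀ = −tan(+81.9°) tan(-9.325°) = 1.1537 ≥ 1 ⇒ polar night, h₀ = 0 and Q̄ = 0.
Inverse-square distance factor (a/d)² = 1.0463² = 1.094744.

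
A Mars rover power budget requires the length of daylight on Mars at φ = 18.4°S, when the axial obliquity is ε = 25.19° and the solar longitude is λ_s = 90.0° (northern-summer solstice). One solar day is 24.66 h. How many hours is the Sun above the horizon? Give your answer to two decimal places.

11.10 h

Solar declination: sin δ = sin ε · sin λ_s = sin 25.19° × sin 90.0° = 0.42562, so δ = +25.190°.
cos H₀ = −tan φ · tan δ = −tan(-18.4°) × tan(+25.190°) = 0.1565, so H₀ = 1.4137 rad = 81.00°.
Daylight = 2H₀/(2π) × 24.66 h = (1.4137/π) × 24.66 = 11.10 h.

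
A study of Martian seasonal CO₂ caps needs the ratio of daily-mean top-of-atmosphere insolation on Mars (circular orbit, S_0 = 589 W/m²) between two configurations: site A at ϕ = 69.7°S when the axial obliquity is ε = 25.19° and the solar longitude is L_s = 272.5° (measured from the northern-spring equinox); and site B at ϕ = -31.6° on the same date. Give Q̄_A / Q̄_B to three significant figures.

— Configuration A (ϕ=-69.7°):
Solar declination: sin δ = sin ε · sin L_s = sin 25.19° × sin 272.5° = -0.42522, so δ = -25.164°.
cos h₀ = −tan(-69.7°) tan(-25.164°) = -1.2700 ≤ −1 ⇒ polar day, h₀ = π.
Bracket: h₀ sin ϕ sin δ + cos ϕ cos δ sin h₀ = 3.1416×-0.93789×-0.42522 + 0.34694×0.90509×0.00000 = 1.252900 + 0.000000 = 1.252900.
Q̄ = (S_0/π) × [bracket] = (589/π) × 1.252900 = 234.90 W/m².
— Configuration B (ϕ=-31.6°):
cos h₀ = −tan(-31.6°) tan(-25.164°) = -0.2890, h₀ = 1.8640 rad.
Bracket: h₀ sin ϕ sin δ + cos ϕ cos δ sin h₀ = 1.8640×-0.52399×-0.42522 + 0.85173×0.90509×0.95732 = 0.415320 + 0.737991 = 1.153311.
Q̄ = (S_0/π) × [bracket] = (589/π) × 1.153311 = 216.23 W/m².
Ratio Q̄_A / Q̄_B = 234.90 / 216.23 = 1.086.

Q̄_A / Q̄_B ≈ 1.09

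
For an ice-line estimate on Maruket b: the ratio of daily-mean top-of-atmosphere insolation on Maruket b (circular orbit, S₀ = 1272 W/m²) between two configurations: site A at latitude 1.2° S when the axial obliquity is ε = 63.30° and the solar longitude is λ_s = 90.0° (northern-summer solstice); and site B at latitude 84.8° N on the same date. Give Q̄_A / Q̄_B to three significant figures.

— Configuration A (φ=-1.2°):
Solar declination: sin δ = sin ε · sin λ_s = sin 63.30° × sin 90.0° = 0.89337, so δ = +63.300°.
cos H₀ = −tan(-1.2°) tan(+63.300°) = 0.0416, H₀ = 1.5291 rad.
Bracket: H₀ sin φ sin δ + cos φ cos δ sin H₀ = 1.5291×-0.02094×0.89337 + 0.99978×0.44932×0.99913 = -0.028605 + 0.448830 = 0.420225.
Q̄ = (S₀/π) × [bracket] = (1272/π) × 0.420225 = 170.14 W/m².
— Configuration B (φ=+84.8°):
cos H₀ = −tan(+84.8°) tan(+63.300°) = -21.8475 ≤ −1 ⇒ polar day, H₀ = π.
Bracket: H₀ sin φ sin δ + cos φ cos δ sin H₀ = 3.1416×0.99588×0.89337 + 0.09063×0.44932×0.00000 = 2.795048 + 0.000000 = 2.795048.
Q̄ = (S₀/π) × [bracket] = (1272/π) × 2.795048 = 1131.7 W/m².
Ratio Q̄_A / Q̄_B = 170.14 / 1131.7 = 0.1503.

Q̄_A / Q̄_B ≈ 0.150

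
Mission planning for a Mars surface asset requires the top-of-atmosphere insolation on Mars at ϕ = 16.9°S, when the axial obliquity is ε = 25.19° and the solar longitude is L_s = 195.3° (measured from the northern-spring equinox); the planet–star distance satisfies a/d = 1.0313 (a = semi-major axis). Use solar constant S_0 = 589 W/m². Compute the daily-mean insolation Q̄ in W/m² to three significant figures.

Q̄ ≈ 200 W/m²

Solar declination: sin δ = sin ε · sin L_s = sin 25.19° × sin 195.3° = -0.11231, so δ = -6.448°.
cos h₀ = −tan(-16.9°) tan(-6.448°) = -0.0343, h₀ = 1.6051 rad.
Bracket: h₀ sin ϕ sin δ + cos ϕ cos δ sin h₀ = 1.6051×-0.29070×-0.11231 + 0.95681×0.99367×0.99941 = 0.052404 + 0.950192 = 1.002596.
Inverse-square distance factor (a/d)² = 1.0313² = 1.063580.
Q̄ = (S_0/π) × 1.063580 × [bracket] = (589/π) × 1.063580 × 1.002596 = 199.9 W/m².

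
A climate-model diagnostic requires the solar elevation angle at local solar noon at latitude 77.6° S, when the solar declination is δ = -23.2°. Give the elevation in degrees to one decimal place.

At local noon the hour angle is zero, so the zenith angle equals |φ − δ| = |-77.6° − (-23.200°)| = 54.400°.
Elevation = 90° − 54.400° = 35.6°.

35.6°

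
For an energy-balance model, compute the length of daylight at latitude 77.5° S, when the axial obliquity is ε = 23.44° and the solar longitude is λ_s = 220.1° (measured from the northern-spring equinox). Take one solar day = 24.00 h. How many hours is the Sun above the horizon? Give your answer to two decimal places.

Solar declination: sin δ = sin ε · sin λ_s = sin 23.44° × sin 220.1° = -0.25622, so δ = -14.846°.
Sunrise equation: cos H₀ = −tan φ · tan δ = -1.1957 ≤ −1, so the Sun never sets (polar day) and H₀ = π.
Daylight = 2H₀/(2π) × 24.00 h = (3.1416/π) × 24.00 = 24.00 h.

24.00 h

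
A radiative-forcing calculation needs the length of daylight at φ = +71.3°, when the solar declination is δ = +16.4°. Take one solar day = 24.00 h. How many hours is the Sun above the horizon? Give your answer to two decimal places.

20.05 h

cos H₀ = −tan φ · tan δ = −tan(+71.3°) × tan(+16.400°) = -0.8695, so H₀ = 2.6250 rad = 150.40°.
Daylight = 2H₀/(2π) × 24.00 h = (2.6250/π) × 24.00 = 20.05 h.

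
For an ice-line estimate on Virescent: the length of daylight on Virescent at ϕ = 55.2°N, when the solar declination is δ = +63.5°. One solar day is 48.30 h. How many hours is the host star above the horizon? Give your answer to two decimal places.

Sunrise equation: cos h₀ = −tan ϕ · tan δ = -2.8858 ≤ −1, so the host star never sets (polar day) and h₀ = π.
Daylight = 2h₀/(2π) × 48.30 h = (3.1416/π) × 48.30 = 48.30 h.

48.30 h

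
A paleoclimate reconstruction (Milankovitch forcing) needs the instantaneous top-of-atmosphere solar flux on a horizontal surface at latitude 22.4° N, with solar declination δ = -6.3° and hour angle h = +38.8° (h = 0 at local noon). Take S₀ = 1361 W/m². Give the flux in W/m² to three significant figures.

cos θ_z = sin φ sin δ + cos φ cos δ cos h = -0.041816 + 0.716182 = 0.674366.
Flux = S₀ · cos θ_z = 1361 × 0.674366 = 917.8 W/m².

918 W/m²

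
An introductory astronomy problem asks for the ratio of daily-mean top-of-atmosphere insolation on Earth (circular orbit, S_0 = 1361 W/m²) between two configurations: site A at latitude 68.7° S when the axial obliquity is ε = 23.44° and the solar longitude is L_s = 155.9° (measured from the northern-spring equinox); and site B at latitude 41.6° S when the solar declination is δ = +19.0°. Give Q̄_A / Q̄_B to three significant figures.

— Configuration A (ϕ=-68.7°):
Solar declination: sin δ = sin ε · sin L_s = sin 23.44° × sin 155.9° = 0.16243, so δ = +9.348°.
cos h₀ = −tan(-68.7°) tan(+9.348°) = 0.4222, h₀ = 1.1349 rad.
Bracket: h₀ sin ϕ sin δ + cos ϕ cos δ sin h₀ = 1.1349×-0.93169×0.16243 + 0.36325×0.98672×0.90650 = -0.171749 + 0.324913 = 0.153164.
Q̄ = (S_0/π) × [bracket] = (1361/π) × 0.153164 = 66.354 W/m².
— Configuration B (ϕ=-41.6°):
cos h₀ = −tan(-41.6°) tan(+19.000°) = 0.3057, h₀ = 1.2601 rad.
Bracket: h₀ sin ϕ sin δ + cos ϕ cos δ sin h₀ = 1.2601×-0.66393×0.32557 + 0.74780×0.94552×0.95213 = -0.272378 + 0.673213 = 0.400835.
Q̄ = (S_0/π) × [bracket] = (1361/π) × 0.400835 = 173.65 W/m².
Ratio Q̄_A / Q̄_B = 66.354 / 173.65 = 0.3821.

Q̄_A / Q̄_B ≈ 0.382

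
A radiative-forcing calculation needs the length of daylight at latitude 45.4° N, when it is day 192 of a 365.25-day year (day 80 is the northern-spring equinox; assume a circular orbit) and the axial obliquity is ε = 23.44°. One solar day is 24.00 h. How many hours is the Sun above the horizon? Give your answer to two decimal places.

15.21 h

Solar longitude: λ_s = 360° × (192 − 80)/365.25 = 110.390°.
sin δ = sin 23.44° × sin 110.390° = 0.37286, so δ = +21.892°.
cos H₀ = −tan φ · tan δ = −tan(+45.4°) × tan(+21.892°) = -0.4075, so H₀ = 1.9905 rad = 114.05°.
Daylight = 2H₀/(2π) × 24.00 h = (1.9905/π) × 24.00 = 15.21 h.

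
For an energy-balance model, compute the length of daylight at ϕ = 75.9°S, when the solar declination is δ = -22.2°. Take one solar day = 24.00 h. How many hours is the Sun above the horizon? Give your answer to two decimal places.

Sunrise equation: cos h₀ = −tan ϕ · tan δ = -1.6247 ≤ −1, so the Sun never sets (polar day) and h₀ = π.
Daylight = 2h₀/(2π) × 24.00 h = (3.1416/π) × 24.00 = 24.00 h.

24.00 h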